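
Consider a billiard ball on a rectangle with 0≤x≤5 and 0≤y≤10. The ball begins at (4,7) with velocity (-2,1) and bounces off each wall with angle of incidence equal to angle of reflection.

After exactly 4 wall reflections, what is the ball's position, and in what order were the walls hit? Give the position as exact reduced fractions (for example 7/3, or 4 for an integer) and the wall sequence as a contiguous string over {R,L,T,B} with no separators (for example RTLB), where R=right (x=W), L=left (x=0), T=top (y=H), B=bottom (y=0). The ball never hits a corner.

1. t=2 → L at (0,9); v=(2,1)
2. t=1 → T at (2,10); v=(2,-1)
3. t=3/2 → R at (5,17/2); v=(-2,-1)
4. t=5/2 → L at (0,6); v=(2,-1)

Final position: (0,6)
Wall sequence: LTRL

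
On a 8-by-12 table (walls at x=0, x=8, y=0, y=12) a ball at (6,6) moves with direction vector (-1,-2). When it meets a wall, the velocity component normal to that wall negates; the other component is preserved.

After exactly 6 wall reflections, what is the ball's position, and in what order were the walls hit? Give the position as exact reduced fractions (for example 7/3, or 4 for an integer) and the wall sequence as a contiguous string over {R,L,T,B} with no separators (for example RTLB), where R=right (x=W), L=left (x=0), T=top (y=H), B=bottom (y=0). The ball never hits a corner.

1. t=3 → B at (3,0); v=(-1,2)
2. t=3 → L at (0,6); v=(1,2)
3. t=3 → T at (3,12); v=(1,-2)
4. t=5 → R at (8,2); v=(-1,-2)
5. t=1 → B at (7,0); v=(-1,2)
6. t=6 → T at (1,12); v=(-1,-2)

Final position: (1,12)
Wall sequence: BLTRBT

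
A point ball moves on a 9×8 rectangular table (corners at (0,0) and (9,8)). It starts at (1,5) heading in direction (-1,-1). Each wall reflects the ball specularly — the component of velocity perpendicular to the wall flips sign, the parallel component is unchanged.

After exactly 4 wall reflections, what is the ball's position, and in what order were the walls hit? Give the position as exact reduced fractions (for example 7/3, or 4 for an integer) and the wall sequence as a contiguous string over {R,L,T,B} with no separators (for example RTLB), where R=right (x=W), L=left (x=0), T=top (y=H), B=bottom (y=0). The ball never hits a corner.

Final position: (6,8)
Wall sequence: LBRT

1. t=1 → L at (0,4); v=(1,-1)
2. t=4 → B at (4,0); v=(1,1)
3. t=5 → R at (9,5); v=(-1,1)
4. t=3 → T at (6,8); v=(-1,-1)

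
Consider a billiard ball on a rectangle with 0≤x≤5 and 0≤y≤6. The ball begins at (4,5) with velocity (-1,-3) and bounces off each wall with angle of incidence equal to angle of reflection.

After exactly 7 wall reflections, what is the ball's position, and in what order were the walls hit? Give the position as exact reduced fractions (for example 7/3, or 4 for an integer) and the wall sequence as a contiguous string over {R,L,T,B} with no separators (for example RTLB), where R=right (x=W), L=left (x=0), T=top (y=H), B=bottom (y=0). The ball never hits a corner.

1. t=5/3 → B at (7/3,0); v=(-1,3)
2. t=2 → T at (1/3,6); v=(-1,-3)
3. t=1/3 → L at (0,5); v=(1,-3)
4. t=5/3 → B at (5/3,0); v=(1,3)
5. t=2 → T at (11/3,6); v=(1,-3)
6. t=4/3 → R at (5,2); v=(-1,-3)
7. t=2/3 → B at (13/3,0); v=(-1,3)

Final position: (13/3,0)
Wall sequence: BTLBTRB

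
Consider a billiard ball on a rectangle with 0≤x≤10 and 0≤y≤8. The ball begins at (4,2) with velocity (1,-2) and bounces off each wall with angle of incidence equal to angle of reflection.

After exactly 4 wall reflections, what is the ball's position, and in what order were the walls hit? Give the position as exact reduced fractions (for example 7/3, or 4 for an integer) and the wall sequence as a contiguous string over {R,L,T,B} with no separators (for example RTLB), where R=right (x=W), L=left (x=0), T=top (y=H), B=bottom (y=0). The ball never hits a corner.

Final position: (7,0)
Wall sequence: BTRB

1. t=1 → B at (5,0); v=(1,2)
2. t=4 → T at (9,8); v=(1,-2)
3. t=1 → R at (10,6); v=(-1,-2)
4. t=3 → B at (7,0); v=(-1,2)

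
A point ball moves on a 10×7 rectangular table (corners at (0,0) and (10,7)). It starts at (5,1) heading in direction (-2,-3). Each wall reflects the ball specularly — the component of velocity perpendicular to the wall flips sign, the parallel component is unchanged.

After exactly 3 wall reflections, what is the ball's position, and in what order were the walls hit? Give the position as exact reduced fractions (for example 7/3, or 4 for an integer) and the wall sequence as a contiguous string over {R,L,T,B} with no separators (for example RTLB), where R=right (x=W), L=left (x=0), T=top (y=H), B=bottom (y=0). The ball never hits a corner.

Final position: (1/3,7)
Wall sequence: BLT

1. t=1/3 → B at (13/3,0); v=(-2,3)
2. t=13/6 → L at (0,13/2); v=(2,3)
3. t=1/6 → T at (1/3,7); v=(2,-3)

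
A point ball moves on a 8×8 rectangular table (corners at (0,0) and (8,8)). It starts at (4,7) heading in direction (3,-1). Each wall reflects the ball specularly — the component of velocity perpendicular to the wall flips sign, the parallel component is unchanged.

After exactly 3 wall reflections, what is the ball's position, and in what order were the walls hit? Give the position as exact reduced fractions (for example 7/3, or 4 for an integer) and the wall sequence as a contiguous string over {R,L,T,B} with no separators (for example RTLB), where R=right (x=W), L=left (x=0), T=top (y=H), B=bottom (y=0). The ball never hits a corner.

Final position: (8,1/3)
Wall sequence: RLR

1. t=4/3 → R at (8,17/3); v=(-3,-1)
2. t=8/3 → L at (0,3); v=(3,-1)
3. t=8/3 → R at (8,1/3); v=(-3,-1)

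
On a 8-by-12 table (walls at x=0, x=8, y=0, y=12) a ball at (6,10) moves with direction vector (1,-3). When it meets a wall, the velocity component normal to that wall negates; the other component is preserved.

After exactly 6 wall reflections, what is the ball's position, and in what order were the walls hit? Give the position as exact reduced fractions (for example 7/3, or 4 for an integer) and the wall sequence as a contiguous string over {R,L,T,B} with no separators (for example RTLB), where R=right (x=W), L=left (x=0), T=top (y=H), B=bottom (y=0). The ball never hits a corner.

Final position: (16/3,12)
Wall sequence: RBTLBT

1. t=2 → R at (8,4); v=(-1,-3)
2. t=4/3 → B at (20/3,0); v=(-1,3)
3. t=4 → T at (8/3,12); v=(-1,-3)
4. t=8/3 → L at (0,4); v=(1,-3)
5. t=4/3 → B at (4/3,0); v=(1,3)
6. t=4 → T at (16/3,12); v=(1,-3)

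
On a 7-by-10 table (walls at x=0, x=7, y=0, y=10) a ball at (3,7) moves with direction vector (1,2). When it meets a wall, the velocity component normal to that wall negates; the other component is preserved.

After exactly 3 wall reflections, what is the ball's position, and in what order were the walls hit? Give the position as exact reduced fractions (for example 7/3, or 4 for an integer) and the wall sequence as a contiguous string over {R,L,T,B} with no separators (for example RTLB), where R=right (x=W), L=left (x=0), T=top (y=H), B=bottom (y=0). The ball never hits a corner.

1. t=3/2 → T at (9/2,10); v=(1,-2)
2. t=5/2 → R at (7,5); v=(-1,-2)
3. t=5/2 → B at (9/2,0); v=(-1,2)

Final position: (9/2,0)
Wall sequence: TRB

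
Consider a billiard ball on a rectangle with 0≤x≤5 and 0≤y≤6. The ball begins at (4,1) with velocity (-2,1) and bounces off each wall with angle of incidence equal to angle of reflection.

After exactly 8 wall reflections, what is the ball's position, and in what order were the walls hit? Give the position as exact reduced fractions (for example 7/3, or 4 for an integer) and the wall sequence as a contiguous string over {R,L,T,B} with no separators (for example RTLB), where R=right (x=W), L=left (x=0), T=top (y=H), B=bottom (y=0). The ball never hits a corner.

Final position: (5,7/2)
Wall sequence: LRTLRBLR

1. t=2 → L at (0,3); v=(2,1)
2. t=5/2 → R at (5,11/2); v=(-2,1)
3. t=1/2 → T at (4,6); v=(-2,-1)
4. t=2 → L at (0,4); v=(2,-1)
5. t=5/2 → R at (5,3/2); v=(-2,-1)
6. t=3/2 → B at (2,0); v=(-2,1)
7. t=1 → L at (0,1); v=(2,1)
8. t=5/2 → R at (5,7/2); v=(-2,1)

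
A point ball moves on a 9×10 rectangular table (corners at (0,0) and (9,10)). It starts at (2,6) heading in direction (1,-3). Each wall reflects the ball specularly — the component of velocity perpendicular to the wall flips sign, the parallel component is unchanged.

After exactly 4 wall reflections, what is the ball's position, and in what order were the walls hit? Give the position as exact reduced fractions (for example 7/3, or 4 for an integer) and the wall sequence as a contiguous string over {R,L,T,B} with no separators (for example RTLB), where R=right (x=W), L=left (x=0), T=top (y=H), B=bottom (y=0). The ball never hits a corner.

1. t=2 → B at (4,0); v=(1,3)
2. t=10/3 → T at (22/3,10); v=(1,-3)
3. t=5/3 → R at (9,5); v=(-1,-3)
4. t=5/3 → B at (22/3,0); v=(-1,3)

Final position: (22/3,0)
Wall sequence: BTRB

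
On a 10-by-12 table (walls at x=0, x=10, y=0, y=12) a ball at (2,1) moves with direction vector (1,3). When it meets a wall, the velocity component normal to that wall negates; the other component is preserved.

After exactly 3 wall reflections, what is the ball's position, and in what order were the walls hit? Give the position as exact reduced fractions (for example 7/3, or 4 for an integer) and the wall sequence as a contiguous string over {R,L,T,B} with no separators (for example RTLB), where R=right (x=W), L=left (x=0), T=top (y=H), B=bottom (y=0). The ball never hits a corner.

1. t=11/3 → T at (17/3,12); v=(1,-3)
2. t=4 → B at (29/3,0); v=(1,3)
3. t=1/3 → R at (10,1); v=(-1,3)

Final position: (10,1)
Wall sequence: TBR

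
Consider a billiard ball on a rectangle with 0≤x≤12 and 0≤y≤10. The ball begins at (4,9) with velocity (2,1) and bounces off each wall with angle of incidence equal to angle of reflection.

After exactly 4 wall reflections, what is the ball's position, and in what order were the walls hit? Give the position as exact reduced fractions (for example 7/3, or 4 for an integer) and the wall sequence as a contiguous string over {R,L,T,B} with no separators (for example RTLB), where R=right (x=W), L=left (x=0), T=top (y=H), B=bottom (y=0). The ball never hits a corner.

Final position: (2,0)
Wall sequence: TRLB

1. t=1 → T at (6,10); v=(2,-1)
2. t=3 → R at (12,7); v=(-2,-1)
3. t=6 → L at (0,1); v=(2,-1)
4. t=1 → B at (2,0); v=(2,1)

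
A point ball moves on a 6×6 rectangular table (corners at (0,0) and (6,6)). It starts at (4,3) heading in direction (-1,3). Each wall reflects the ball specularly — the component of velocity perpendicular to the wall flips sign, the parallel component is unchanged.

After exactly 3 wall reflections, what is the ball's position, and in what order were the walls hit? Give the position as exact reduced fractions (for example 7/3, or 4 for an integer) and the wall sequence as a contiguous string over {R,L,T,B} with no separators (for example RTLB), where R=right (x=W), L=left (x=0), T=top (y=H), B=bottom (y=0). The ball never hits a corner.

1. t=1 → T at (3,6); v=(-1,-3)
2. t=2 → B at (1,0); v=(-1,3)
3. t=1 → L at (0,3); v=(1,3)

Final position: (0,3)
Wall sequence: TBL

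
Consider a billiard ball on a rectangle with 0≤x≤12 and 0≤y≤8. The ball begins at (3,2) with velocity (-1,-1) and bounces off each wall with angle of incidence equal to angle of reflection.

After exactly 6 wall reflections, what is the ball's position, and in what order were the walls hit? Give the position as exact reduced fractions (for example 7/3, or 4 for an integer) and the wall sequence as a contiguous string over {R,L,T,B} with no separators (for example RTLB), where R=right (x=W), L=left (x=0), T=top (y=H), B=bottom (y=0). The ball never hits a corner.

Final position: (1,8)
Wall sequence: BLTRBT

1. t=2 → B at (1,0); v=(-1,1)
2. t=1 → L at (0,1); v=(1,1)
3. t=7 → T at (7,8); v=(1,-1)
4. t=5 → R at (12,3); v=(-1,-1)
5. t=3 → B at (9,0); v=(-1,1)
6. t=8 → T at (1,8); v=(-1,-1)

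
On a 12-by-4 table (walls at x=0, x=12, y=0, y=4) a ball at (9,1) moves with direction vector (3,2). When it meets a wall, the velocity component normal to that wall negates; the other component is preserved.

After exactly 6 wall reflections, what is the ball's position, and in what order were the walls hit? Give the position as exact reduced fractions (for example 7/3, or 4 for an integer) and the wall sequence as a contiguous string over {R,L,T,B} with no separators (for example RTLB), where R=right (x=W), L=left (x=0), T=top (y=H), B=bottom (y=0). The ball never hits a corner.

Final position: (15/2,0)
Wall sequence: RTBLTB

1. t=1 → R at (12,3); v=(-3,2)
2. t=1/2 → T at (21/2,4); v=(-3,-2)
3. t=2 → B at (9/2,0); v=(-3,2)
4. t=3/2 → L at (0,3); v=(3,2)
5. t=1/2 → T at (3/2,4); v=(3,-2)
6. t=2 → B at (15/2,0); v=(3,2)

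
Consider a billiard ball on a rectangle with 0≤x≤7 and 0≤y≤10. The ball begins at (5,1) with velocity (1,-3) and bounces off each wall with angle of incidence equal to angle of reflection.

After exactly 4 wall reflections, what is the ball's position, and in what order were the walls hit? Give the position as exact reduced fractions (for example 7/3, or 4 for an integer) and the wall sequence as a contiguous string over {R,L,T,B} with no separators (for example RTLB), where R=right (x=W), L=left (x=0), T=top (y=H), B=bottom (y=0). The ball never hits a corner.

Final position: (2,0)
Wall sequence: BRTB

1. t=1/3 → B at (16/3,0); v=(1,3)
2. t=5/3 → R at (7,5); v=(-1,3)
3. t=5/3 → T at (16/3,10); v=(-1,-3)
4. t=10/3 → B at (2,0); v=(-1,3)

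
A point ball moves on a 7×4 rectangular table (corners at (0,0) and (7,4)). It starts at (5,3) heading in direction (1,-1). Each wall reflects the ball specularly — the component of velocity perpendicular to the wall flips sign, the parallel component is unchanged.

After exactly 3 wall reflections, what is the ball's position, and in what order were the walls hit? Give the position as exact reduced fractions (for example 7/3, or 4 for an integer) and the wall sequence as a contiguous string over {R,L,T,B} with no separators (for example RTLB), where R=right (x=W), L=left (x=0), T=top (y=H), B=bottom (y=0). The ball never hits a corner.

Final position: (2,4)
Wall sequence: RBT

1. t=2 → R at (7,1); v=(-1,-1)
2. t=1 → B at (6,0); v=(-1,1)
3. t=4 → T at (2,4); v=(-1,-1)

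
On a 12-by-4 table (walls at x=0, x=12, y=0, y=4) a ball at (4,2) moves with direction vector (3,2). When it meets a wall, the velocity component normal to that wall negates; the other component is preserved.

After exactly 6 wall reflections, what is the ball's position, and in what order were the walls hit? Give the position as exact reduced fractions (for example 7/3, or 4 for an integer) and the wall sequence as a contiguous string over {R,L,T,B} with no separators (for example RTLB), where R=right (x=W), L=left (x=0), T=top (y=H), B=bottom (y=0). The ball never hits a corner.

Final position: (1,0)
Wall sequence: TRBTLB

1. t=1 → T at (7,4); v=(3,-2)
2. t=5/3 → R at (12,2/3); v=(-3,-2)
3. t=1/3 → B at (11,0); v=(-3,2)
4. t=2 → T at (5,4); v=(-3,-2)
5. t=5/3 → L at (0,2/3); v=(3,-2)
6. t=1/3 → B at (1,0); v=(3,2)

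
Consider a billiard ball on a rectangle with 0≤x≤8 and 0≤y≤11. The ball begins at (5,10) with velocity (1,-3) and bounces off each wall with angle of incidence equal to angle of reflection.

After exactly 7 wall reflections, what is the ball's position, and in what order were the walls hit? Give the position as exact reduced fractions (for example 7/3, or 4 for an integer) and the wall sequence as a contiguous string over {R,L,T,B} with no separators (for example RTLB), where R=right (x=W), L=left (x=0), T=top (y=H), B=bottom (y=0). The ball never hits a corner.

Final position: (7,0)
Wall sequence: RBTBLTB

1. t=3 → R at (8,1); v=(-1,-3)
2. t=1/3 → B at (23/3,0); v=(-1,3)
3. t=11/3 → T at (4,11); v=(-1,-3)
4. t=11/3 → B at (1/3,0); v=(-1,3)
5. t=1/3 → L at (0,1); v=(1,3)
6. t=10/3 → T at (10/3,11); v=(1,-3)
7. t=11/3 → B at (7,0); v=(1,3)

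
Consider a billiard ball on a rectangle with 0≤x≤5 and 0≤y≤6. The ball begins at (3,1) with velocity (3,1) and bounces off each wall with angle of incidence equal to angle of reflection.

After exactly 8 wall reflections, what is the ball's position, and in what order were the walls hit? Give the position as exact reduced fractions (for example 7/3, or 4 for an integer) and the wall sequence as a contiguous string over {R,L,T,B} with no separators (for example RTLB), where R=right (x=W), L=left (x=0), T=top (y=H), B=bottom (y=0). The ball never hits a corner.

Final position: (5,1/3)
Wall sequence: RLRTLRLR

1. t=2/3 → R at (5,5/3); v=(-3,1)
2. t=5/3 → L at (0,10/3); v=(3,1)
3. t=5/3 → R at (5,5); v=(-3,1)
4. t=1 → T at (2,6); v=(-3,-1)
5. t=2/3 → L at (0,16/3); v=(3,-1)
6. t=5/3 → R at (5,11/3); v=(-3,-1)
7. t=5/3 → L at (0,2); v=(3,-1)
8. t=5/3 → R at (5,1/3); v=(-3,-1)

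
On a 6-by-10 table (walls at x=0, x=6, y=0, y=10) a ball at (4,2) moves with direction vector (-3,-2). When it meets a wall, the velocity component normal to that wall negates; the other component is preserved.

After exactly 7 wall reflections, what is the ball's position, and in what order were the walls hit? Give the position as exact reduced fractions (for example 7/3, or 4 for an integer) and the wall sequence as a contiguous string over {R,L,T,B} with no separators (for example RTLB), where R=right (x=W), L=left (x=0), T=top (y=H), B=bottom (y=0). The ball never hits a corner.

1. t=1 → B at (1,0); v=(-3,2)
2. t=1/3 → L at (0,2/3); v=(3,2)
3. t=2 → R at (6,14/3); v=(-3,2)
4. t=2 → L at (0,26/3); v=(3,2)
5. t=2/3 → T at (2,10); v=(3,-2)
6. t=4/3 → R at (6,22/3); v=(-3,-2)
7. t=2 → L at (0,10/3); v=(3,-2)

Final position: (0,10/3)
Wall sequence: BLRLTRL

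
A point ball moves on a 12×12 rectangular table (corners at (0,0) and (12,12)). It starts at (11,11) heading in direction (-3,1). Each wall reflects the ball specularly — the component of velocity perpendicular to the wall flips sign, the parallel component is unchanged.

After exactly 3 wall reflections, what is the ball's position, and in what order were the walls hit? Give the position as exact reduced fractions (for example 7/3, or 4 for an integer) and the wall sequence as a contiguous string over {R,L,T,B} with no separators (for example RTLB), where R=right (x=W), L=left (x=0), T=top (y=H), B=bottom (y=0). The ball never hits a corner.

1. t=1 → T at (8,12); v=(-3,-1)
2. t=8/3 → L at (0,28/3); v=(3,-1)
3. t=4 → R at (12,16/3); v=(-3,-1)

Final position: (12,16/3)
Wall sequence: TLR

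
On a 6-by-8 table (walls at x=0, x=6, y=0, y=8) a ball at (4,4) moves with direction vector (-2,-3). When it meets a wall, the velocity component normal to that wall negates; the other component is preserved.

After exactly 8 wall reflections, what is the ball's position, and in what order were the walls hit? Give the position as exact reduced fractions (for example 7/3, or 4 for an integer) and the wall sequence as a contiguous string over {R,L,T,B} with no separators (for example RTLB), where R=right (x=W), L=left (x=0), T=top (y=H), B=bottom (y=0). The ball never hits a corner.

1. t=4/3 → B at (4/3,0); v=(-2,3)
2. t=2/3 → L at (0,2); v=(2,3)
3. t=2 → T at (4,8); v=(2,-3)
4. t=1 → R at (6,5); v=(-2,-3)
5. t=5/3 → B at (8/3,0); v=(-2,3)
6. t=4/3 → L at (0,4); v=(2,3)
7. t=4/3 → T at (8/3,8); v=(2,-3)
8. t=5/3 → R at (6,3); v=(-2,-3)

Final position: (6,3)
Wall sequence: BLTRBLTR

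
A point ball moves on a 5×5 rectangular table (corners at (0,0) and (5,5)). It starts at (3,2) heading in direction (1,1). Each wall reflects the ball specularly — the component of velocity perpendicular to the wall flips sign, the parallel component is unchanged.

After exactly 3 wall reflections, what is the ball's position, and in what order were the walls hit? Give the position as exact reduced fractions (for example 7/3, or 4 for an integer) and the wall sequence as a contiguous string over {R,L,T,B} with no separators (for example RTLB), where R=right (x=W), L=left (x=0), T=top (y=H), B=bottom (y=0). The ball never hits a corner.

Final position: (0,1)
Wall sequence: RTL

1. t=2 → R at (5,4); v=(-1,1)
2. t=1 → T at (4,5); v=(-1,-1)
3. t=4 → L at (0,1); v=(1,-1)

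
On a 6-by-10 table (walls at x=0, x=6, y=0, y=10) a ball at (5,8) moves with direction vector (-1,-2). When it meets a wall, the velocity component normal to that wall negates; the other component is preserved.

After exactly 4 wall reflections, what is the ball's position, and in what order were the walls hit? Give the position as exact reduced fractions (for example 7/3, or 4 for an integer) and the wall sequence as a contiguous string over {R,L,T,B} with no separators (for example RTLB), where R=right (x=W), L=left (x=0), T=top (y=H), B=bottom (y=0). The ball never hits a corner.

Final position: (6,6)
Wall sequence: BLTR

1. t=4 → B at (1,0); v=(-1,2)
2. t=1 → L at (0,2); v=(1,2)
3. t=4 → T at (4,10); v=(1,-2)
4. t=2 → R at (6,6); v=(-1,-2)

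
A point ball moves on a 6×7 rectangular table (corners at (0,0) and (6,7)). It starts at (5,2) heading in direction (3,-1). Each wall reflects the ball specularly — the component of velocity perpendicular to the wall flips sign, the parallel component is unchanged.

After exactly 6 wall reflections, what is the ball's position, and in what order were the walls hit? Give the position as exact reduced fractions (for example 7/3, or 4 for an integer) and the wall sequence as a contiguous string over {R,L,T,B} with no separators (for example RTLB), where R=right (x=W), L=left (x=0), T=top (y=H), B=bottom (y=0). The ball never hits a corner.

1. t=1/3 → R at (6,5/3); v=(-3,-1)
2. t=5/3 → B at (1,0); v=(-3,1)
3. t=1/3 → L at (0,1/3); v=(3,1)
4. t=2 → R at (6,7/3); v=(-3,1)
5. t=2 → L at (0,13/3); v=(3,1)
6. t=2 → R at (6,19/3); v=(-3,1)

Final position: (6,19/3)
Wall sequence: RBLRLR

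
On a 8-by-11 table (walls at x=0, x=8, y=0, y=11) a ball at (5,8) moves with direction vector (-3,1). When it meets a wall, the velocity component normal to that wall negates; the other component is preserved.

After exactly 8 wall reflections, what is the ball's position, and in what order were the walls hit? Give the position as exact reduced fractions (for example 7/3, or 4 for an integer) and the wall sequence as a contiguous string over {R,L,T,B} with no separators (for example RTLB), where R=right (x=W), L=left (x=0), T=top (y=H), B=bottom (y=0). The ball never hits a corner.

1. t=5/3 → L at (0,29/3); v=(3,1)
2. t=4/3 → T at (4,11); v=(3,-1)
3. t=4/3 → R at (8,29/3); v=(-3,-1)
4. t=8/3 → L at (0,7); v=(3,-1)
5. t=8/3 → R at (8,13/3); v=(-3,-1)
6. t=8/3 → L at (0,5/3); v=(3,-1)
7. t=5/3 → B at (5,0); v=(3,1)
8. t=1 → R at (8,1); v=(-3,1)

Final position: (8,1)
Wall sequence: LTRLRLBR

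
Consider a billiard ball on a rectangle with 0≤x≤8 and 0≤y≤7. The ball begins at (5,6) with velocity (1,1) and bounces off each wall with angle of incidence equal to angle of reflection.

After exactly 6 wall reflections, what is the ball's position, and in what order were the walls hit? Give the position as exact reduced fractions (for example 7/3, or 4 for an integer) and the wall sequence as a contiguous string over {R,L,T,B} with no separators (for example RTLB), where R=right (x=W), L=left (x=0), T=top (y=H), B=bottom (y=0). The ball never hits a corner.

1. t=1 → T at (6,7); v=(1,-1)
2. t=2 → R at (8,5); v=(-1,-1)
3. t=5 → B at (3,0); v=(-1,1)
4. t=3 → L at (0,3); v=(1,1)
5. t=4 → T at (4,7); v=(1,-1)
6. t=4 → R at (8,3); v=(-1,-1)

Final position: (8,3)
Wall sequence: TRBLTR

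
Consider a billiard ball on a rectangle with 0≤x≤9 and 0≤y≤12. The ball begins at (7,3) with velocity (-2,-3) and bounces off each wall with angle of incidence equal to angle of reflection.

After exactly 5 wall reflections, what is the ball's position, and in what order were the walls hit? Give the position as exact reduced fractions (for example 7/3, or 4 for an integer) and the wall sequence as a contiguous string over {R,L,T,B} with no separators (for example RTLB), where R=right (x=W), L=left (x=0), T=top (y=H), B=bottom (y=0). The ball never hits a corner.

Final position: (7,0)
Wall sequence: BLTRB

1. t=1 → B at (5,0); v=(-2,3)
2. t=5/2 → L at (0,15/2); v=(2,3)
3. t=3/2 → T at (3,12); v=(2,-3)
4. t=3 → R at (9,3); v=(-2,-3)
5. t=1 → B at (7,0); v=(-2,3)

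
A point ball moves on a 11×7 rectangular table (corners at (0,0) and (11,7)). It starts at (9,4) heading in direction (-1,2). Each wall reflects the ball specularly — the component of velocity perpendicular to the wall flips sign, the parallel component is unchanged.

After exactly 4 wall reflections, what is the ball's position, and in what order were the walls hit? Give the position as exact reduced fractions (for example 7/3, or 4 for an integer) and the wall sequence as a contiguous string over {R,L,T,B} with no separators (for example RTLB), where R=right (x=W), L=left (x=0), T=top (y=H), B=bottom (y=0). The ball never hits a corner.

Final position: (0,6)
Wall sequence: TBTL

1. t=3/2 → T at (15/2,7); v=(-1,-2)
2. t=7/2 → B at (4,0); v=(-1,2)
3. t=7/2 → T at (1/2,7); v=(-1,-2)
4. t=1/2 → L at (0,6); v=(1,-2)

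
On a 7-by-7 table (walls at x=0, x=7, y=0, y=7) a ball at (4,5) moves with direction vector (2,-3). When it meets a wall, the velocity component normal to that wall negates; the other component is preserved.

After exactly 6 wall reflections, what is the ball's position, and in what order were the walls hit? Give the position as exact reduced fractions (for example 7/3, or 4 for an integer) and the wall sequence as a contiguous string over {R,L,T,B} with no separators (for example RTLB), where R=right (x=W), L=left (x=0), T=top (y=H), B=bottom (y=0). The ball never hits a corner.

Final position: (7,13/2)
Wall sequence: RBTLBR

1. t=3/2 → R at (7,1/2); v=(-2,-3)
2. t=1/6 → B at (20/3,0); v=(-2,3)
3. t=7/3 → T at (2,7); v=(-2,-3)
4. t=1 → L at (0,4); v=(2,-3)
5. t=4/3 → B at (8/3,0); v=(2,3)
6. t=13/6 → R at (7,13/2); v=(-2,3)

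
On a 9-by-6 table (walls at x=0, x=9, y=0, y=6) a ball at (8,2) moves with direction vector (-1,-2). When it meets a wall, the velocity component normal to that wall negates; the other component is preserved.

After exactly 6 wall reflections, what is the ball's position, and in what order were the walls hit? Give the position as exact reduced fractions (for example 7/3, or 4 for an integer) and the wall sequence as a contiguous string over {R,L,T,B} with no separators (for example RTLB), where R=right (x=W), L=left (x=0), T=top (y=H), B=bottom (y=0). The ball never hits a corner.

Final position: (5,0)
Wall sequence: BTBLTB

1. t=1 → B at (7,0); v=(-1,2)
2. t=3 → T at (4,6); v=(-1,-2)
3. t=3 → B at (1,0); v=(-1,2)
4. t=1 → L at (0,2); v=(1,2)
5. t=2 → T at (2,6); v=(1,-2)
6. t=3 → B at (5,0); v=(1,2)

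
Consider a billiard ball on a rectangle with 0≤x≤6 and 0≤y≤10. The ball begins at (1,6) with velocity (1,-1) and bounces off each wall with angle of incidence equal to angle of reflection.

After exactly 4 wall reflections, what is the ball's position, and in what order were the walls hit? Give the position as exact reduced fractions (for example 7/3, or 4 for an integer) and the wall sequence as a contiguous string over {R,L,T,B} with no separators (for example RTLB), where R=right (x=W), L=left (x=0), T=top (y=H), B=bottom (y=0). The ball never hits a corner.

1. t=5 → R at (6,1); v=(-1,-1)
2. t=1 → B at (5,0); v=(-1,1)
3. t=5 → L at (0,5); v=(1,1)
4. t=5 → T at (5,10); v=(1,-1)

Final position: (5,10)
Wall sequence: RBLT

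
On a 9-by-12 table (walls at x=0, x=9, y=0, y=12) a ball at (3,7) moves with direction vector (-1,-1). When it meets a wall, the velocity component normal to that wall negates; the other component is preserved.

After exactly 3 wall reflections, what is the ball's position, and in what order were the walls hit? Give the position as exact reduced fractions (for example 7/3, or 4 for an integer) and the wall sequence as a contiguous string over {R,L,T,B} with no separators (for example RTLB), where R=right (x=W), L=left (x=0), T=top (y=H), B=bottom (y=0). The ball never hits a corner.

Final position: (9,5)
Wall sequence: LBR

1. t=3 → L at (0,4); v=(1,-1)
2. t=4 → B at (4,0); v=(1,1)
3. t=5 → R at (9,5); v=(-1,1)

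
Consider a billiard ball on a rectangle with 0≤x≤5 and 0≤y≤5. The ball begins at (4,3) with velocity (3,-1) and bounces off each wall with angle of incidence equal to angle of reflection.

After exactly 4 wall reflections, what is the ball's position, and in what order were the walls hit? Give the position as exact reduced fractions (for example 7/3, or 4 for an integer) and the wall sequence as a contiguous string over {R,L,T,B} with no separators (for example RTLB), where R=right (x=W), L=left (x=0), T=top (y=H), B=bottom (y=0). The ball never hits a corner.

1. t=1/3 → R at (5,8/3); v=(-3,-1)
2. t=5/3 → L at (0,1); v=(3,-1)
3. t=1 → B at (3,0); v=(3,1)
4. t=2/3 → R at (5,2/3); v=(-3,1)

Final position: (5,2/3)
Wall sequence: RLBR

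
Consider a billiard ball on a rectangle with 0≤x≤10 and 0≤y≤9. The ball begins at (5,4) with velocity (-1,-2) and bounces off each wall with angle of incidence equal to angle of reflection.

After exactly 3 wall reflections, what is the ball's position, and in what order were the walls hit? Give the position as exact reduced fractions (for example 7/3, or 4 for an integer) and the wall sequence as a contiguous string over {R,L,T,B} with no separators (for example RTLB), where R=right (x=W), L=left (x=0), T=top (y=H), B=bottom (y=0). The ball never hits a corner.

1. t=2 → B at (3,0); v=(-1,2)
2. t=3 → L at (0,6); v=(1,2)
3. t=3/2 → T at (3/2,9); v=(1,-2)

Final position: (3/2,9)
Wall sequence: BLT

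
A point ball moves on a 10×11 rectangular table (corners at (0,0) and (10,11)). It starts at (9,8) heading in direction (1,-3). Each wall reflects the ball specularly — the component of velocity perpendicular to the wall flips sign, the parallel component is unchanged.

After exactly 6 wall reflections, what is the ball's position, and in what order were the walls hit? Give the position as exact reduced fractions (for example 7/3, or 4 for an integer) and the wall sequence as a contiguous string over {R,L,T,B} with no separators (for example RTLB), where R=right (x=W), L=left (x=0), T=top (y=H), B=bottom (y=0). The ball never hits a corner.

Final position: (8/3,11)
Wall sequence: RBTBLT

1. t=1 → R at (10,5); v=(-1,-3)
2. t=5/3 → B at (25/3,0); v=(-1,3)
3. t=11/3 → T at (14/3,11); v=(-1,-3)
4. t=11/3 → B at (1,0); v=(-1,3)
5. t=1 → L at (0,3); v=(1,3)
6. t=8/3 → T at (8/3,11); v=(1,-3)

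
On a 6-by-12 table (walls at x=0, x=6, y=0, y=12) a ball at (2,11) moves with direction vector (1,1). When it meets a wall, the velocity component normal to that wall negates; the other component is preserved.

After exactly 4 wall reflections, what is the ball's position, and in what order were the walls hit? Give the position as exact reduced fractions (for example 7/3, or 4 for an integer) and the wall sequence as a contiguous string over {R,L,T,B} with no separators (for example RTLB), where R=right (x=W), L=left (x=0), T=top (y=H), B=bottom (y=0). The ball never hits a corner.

1. t=1 → T at (3,12); v=(1,-1)
2. t=3 → R at (6,9); v=(-1,-1)
3. t=6 → L at (0,3); v=(1,-1)
4. t=3 → B at (3,0); v=(1,1)

Final position: (3,0)
Wall sequence: TRLB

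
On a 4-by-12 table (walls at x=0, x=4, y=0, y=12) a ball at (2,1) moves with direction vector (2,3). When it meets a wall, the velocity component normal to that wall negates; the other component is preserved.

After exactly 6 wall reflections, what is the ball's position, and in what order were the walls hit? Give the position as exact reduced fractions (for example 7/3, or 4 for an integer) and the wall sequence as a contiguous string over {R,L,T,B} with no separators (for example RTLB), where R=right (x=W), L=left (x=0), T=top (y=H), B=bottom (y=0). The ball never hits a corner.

Final position: (4/3,0)
Wall sequence: RLTRLB

1. t=1 → R at (4,4); v=(-2,3)
2. t=2 → L at (0,10); v=(2,3)
3. t=2/3 → T at (4/3,12); v=(2,-3)
4. t=4/3 → R at (4,8); v=(-2,-3)
5. t=2 → L at (0,2); v=(2,-3)
6. t=2/3 → B at (4/3,0); v=(2,3)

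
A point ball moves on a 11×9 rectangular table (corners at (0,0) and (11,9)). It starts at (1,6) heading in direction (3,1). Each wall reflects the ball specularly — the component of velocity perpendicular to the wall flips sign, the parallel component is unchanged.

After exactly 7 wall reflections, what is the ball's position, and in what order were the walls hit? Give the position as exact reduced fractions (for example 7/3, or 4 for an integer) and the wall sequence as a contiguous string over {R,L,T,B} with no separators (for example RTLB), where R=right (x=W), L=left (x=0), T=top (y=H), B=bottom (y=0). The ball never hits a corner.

1. t=3 → T at (10,9); v=(3,-1)
2. t=1/3 → R at (11,26/3); v=(-3,-1)
3. t=11/3 → L at (0,5); v=(3,-1)
4. t=11/3 → R at (11,4/3); v=(-3,-1)
5. t=4/3 → B at (7,0); v=(-3,1)
6. t=7/3 → L at (0,7/3); v=(3,1)
7. t=11/3 → R at (11,6); v=(-3,1)

Final position: (11,6)
Wall sequence: TRLRBLR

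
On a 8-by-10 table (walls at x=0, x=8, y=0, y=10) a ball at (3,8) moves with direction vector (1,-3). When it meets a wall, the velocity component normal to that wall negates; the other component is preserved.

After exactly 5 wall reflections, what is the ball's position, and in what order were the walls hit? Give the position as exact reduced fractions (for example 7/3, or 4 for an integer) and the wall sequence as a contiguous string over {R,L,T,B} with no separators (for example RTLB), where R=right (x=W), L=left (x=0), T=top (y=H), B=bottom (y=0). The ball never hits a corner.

Final position: (1/3,10)
Wall sequence: BRTBT

1. t=8/3 → B at (17/3,0); v=(1,3)
2. t=7/3 → R at (8,7); v=(-1,3)
3. t=1 → T at (7,10); v=(-1,-3)
4. t=10/3 → B at (11/3,0); v=(-1,3)
5. t=10/3 → T at (1/3,10); v=(-1,-3)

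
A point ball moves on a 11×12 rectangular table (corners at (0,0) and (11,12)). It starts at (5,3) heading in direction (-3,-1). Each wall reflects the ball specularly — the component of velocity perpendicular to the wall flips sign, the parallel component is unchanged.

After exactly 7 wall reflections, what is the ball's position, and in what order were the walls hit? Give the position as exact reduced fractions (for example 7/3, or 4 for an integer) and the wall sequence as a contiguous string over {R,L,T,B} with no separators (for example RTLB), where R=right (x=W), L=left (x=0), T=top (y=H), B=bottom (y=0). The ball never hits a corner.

Final position: (0,32/3)
Wall sequence: LBRLRTL

1. t=5/3 → L at (0,4/3); v=(3,-1)
2. t=4/3 → B at (4,0); v=(3,1)
3. t=7/3 → R at (11,7/3); v=(-3,1)
4. t=11/3 → L at (0,6); v=(3,1)
5. t=11/3 → R at (11,29/3); v=(-3,1)
6. t=7/3 → T at (4,12); v=(-3,-1)
7. t=4/3 → L at (0,32/3); v=(3,-1)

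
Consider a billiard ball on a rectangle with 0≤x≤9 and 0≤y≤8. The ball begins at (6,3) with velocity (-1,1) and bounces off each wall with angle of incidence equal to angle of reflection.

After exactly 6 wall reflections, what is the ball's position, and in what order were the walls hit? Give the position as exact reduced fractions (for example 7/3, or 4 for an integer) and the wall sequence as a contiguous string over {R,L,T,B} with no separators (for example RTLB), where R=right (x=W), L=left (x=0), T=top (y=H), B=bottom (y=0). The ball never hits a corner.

Final position: (0,5)
Wall sequence: TLBRTL

1. t=5 → T at (1,8); v=(-1,-1)
2. t=1 → L at (0,7); v=(1,-1)
3. t=7 → B at (7,0); v=(1,1)
4. t=2 → R at (9,2); v=(-1,1)
5. t=6 → T at (3,8); v=(-1,-1)
6. t=3 → L at (0,5); v=(1,-1)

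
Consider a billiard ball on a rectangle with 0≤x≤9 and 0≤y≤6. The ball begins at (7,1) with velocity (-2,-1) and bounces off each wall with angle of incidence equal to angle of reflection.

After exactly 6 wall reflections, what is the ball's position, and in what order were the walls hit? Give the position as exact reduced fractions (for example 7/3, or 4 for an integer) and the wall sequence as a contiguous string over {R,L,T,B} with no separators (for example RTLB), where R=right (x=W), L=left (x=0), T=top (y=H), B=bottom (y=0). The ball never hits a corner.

1. t=1 → B at (5,0); v=(-2,1)
2. t=5/2 → L at (0,5/2); v=(2,1)
3. t=7/2 → T at (7,6); v=(2,-1)
4. t=1 → R at (9,5); v=(-2,-1)
5. t=9/2 → L at (0,1/2); v=(2,-1)
6. t=1/2 → B at (1,0); v=(2,1)

Final position: (1,0)
Wall sequence: BLTRLB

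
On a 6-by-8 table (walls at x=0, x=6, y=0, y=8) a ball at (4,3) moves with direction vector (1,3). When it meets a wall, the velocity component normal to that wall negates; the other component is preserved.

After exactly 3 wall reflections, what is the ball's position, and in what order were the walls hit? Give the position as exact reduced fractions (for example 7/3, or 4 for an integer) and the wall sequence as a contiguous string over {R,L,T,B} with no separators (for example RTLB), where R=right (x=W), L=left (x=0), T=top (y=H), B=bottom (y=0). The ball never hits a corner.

1. t=5/3 → T at (17/3,8); v=(1,-3)
2. t=1/3 → R at (6,7); v=(-1,-3)
3. t=7/3 → B at (11/3,0); v=(-1,3)

Final position: (11/3,0)
Wall sequence: TRB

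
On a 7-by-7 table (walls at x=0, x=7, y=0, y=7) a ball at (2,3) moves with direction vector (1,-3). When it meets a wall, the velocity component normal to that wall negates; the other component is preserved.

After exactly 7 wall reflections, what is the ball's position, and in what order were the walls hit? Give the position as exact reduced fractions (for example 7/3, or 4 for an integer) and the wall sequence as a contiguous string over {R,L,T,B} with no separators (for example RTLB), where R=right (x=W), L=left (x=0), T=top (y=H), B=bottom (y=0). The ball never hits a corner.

1. t=1 → B at (3,0); v=(1,3)
2. t=7/3 → T at (16/3,7); v=(1,-3)
3. t=5/3 → R at (7,2); v=(-1,-3)
4. t=2/3 → B at (19/3,0); v=(-1,3)
5. t=7/3 → T at (4,7); v=(-1,-3)
6. t=7/3 → B at (5/3,0); v=(-1,3)
7. t=5/3 → L at (0,5); v=(1,3)

Final position: (0,5)
Wall sequence: BTRBTBL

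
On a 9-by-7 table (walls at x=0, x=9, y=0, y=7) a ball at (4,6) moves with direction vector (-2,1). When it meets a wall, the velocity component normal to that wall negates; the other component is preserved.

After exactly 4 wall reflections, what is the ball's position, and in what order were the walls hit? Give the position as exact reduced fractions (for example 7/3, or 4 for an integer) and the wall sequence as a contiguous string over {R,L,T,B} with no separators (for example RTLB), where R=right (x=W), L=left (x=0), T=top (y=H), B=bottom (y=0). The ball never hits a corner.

1. t=1 → T at (2,7); v=(-2,-1)
2. t=1 → L at (0,6); v=(2,-1)
3. t=9/2 → R at (9,3/2); v=(-2,-1)
4. t=3/2 → B at (6,0); v=(-2,1)

Final position: (6,0)
Wall sequence: TLRB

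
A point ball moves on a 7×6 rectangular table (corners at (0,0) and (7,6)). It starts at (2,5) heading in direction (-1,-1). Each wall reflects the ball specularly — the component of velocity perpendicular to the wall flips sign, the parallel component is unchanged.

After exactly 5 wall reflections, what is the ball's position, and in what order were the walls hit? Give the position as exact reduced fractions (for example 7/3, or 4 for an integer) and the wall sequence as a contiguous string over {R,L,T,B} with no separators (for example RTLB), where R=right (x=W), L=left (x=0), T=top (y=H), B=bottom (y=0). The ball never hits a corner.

1. t=2 → L at (0,3); v=(1,-1)
2. t=3 → B at (3,0); v=(1,1)
3. t=4 → R at (7,4); v=(-1,1)
4. t=2 → T at (5,6); v=(-1,-1)
5. t=5 → L at (0,1); v=(1,-1)

Final position: (0,1)
Wall sequence: LBRTL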